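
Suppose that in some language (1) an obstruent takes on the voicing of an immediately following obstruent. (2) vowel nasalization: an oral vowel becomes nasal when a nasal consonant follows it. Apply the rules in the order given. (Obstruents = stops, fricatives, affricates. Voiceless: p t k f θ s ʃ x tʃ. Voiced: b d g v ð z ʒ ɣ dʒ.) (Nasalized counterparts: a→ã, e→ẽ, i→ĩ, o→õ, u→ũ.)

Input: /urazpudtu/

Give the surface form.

Rule 1: /z/ before /p/ (voiceless) → [s]
Rule 1: /d/ before /t/ (voiceless) → [t]
After rule 1: urasputtu
Rule 2: no segment meets the rule's conditions; no change.

[urasputtu]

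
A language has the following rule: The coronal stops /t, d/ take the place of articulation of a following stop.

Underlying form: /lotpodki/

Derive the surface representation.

/t/ before /p/ (labial) → [p]
/d/ before /k/ (velar) → [g]

[loppogki]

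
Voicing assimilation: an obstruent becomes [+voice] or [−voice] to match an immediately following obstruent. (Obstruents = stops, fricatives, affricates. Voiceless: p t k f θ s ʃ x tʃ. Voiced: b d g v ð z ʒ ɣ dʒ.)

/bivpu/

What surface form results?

/v/ before /p/ (voiceless) → [f]

[bifpu]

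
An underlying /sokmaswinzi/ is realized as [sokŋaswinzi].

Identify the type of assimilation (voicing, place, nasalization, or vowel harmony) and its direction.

place assimilation, progressive

/m/→[ŋ].
Each target copies a feature from the preceding segment, so the direction is progressive.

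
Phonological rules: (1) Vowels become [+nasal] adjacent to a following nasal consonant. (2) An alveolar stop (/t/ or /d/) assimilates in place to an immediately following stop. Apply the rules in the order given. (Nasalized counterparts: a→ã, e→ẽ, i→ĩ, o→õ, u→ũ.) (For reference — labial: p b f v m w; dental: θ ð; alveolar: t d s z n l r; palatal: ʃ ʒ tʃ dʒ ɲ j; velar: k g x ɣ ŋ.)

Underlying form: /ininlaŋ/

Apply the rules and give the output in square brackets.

[ĩnĩnlãŋ]

Rule 1: /i/ before nasal /n/ → [ĩ]
Rule 1: /i/ before nasal /n/ → [ĩ]
Rule 1: /a/ before nasal /ŋ/ → [ã]
After rule 1: ĩnĩnlãŋ
Rule 2: no segment meets the rule's conditions; no change.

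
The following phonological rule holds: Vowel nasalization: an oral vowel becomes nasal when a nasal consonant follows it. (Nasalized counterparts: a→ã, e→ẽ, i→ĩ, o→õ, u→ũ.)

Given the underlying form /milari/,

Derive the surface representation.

no segment meets the rule's conditions; no change.

[milari]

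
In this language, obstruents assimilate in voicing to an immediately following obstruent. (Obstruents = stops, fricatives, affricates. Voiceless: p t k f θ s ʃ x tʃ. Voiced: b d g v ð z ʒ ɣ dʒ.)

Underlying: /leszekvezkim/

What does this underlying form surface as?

/s/ before /z/ (voiced) → [z]
/k/ before /v/ (voiced) → [g]
/z/ before /k/ (voiceless) → [s]

[lezzegveskim]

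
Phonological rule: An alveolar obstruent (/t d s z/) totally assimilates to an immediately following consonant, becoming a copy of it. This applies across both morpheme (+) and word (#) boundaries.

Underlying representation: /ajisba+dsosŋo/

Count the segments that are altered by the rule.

3

/s/ before /b/ → [b] (total assimilation)
/d/ before /s/ → [s] (total assimilation)
/s/ before /ŋ/ → [ŋ] (total assimilation)
3 segments change.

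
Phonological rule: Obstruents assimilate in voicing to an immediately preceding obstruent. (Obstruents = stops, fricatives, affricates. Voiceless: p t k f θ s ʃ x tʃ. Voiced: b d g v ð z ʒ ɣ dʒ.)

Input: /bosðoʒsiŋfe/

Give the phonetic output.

[bosθoʒziŋfe]

/ð/ after /s/ (voiceless) → [θ]
/s/ after /ʒ/ (voiced) → [z]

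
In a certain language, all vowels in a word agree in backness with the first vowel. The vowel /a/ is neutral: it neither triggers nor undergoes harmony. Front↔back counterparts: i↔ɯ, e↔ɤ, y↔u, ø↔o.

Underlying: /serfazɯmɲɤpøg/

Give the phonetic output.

[serfazimɲepøg]

/ɯ/ harmonizes with /e/ ([-back]) → [i]
/ɤ/ harmonizes with /e/ ([-back]) → [e]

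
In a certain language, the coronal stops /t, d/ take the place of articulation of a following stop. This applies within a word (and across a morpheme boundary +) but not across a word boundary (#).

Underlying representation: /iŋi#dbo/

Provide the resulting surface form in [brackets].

[iŋi#bbo]

/d/ before /b/ (labial) → [b]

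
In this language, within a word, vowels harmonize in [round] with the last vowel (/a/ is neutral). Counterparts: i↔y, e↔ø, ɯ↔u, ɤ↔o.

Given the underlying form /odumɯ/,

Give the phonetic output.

[ɤdɯmɯ]

/o/ harmonizes with /ɯ/ ([-round]) → [ɤ]
/u/ harmonizes with /ɯ/ ([-round]) → [ɯ]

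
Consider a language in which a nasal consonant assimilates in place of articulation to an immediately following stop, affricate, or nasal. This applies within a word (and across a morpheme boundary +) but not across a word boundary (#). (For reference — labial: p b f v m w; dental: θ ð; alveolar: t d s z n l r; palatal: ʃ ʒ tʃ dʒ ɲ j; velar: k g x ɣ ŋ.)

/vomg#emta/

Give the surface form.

/m/ before /g/ (velar) → [ŋ]
/m/ before /t/ (alveolar) → [n]

[voŋg#enta]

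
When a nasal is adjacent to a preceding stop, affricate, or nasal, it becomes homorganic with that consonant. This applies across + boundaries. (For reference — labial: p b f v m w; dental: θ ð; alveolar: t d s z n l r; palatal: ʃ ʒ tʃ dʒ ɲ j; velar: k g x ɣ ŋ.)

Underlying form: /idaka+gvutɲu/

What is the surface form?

/ɲ/ after /t/ (alveolar) → [n]

[idaka+gvutnu]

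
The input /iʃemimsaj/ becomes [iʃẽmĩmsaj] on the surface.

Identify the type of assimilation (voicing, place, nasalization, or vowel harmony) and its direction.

/e/→[ẽ] /i/→[ĩ].
Each target copies a feature from the following segment, so the direction is regressive.

nasalization, regressive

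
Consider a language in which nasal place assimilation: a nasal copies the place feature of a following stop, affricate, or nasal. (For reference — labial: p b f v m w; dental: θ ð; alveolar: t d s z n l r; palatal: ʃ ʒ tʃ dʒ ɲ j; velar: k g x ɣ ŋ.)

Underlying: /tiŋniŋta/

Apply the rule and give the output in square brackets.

/ŋ/ before /n/ (alveolar) → [n]
/ŋ/ before /t/ (alveolar) → [n]

[tinninta]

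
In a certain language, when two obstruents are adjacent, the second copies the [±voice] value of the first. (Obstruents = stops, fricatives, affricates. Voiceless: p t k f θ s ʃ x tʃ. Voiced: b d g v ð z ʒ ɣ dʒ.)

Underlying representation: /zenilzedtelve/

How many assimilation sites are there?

1

/t/ after /d/ (voiced) → [d]
1 segment changes.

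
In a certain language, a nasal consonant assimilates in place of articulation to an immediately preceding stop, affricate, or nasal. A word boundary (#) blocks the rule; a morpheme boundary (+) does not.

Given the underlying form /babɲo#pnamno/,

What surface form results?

/ɲ/ after /b/ (labial) → [m]
/n/ after /p/ (labial) → [m]
/n/ after /m/ (labial) → [m]

[babmo#pmammo]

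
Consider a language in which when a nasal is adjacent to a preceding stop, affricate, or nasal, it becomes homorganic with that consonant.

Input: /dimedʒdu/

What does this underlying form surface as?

[dimedʒdu]

no segment meets the rule's conditions; no change.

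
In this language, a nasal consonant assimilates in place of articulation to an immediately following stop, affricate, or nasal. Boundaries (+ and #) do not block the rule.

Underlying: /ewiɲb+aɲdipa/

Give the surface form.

/ɲ/ before /b/ (labial) → [m]
/ɲ/ before /d/ (alveolar) → [n]

[ewimb+andipa]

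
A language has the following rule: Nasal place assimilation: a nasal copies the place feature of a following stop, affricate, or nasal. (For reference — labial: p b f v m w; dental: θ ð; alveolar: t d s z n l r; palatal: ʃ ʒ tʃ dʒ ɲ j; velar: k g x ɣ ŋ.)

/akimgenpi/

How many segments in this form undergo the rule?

2

/m/ before /g/ (velar) → [ŋ]
/n/ before /p/ (labial) → [m]
2 segments change.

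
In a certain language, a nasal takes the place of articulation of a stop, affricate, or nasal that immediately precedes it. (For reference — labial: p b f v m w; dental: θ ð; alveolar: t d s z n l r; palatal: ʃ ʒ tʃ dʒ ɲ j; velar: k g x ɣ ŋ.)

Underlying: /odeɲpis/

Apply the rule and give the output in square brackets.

no segment meets the rule's conditions; no change.

[odeɲpis]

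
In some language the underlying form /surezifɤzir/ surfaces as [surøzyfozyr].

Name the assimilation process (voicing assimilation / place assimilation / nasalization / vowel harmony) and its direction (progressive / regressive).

/e/→[ø] /i/→[y] /ɤ/→[o] /i/→[y].
Vowels agree with the first vowel, so the harmony is progressive.

vowel harmony, progressive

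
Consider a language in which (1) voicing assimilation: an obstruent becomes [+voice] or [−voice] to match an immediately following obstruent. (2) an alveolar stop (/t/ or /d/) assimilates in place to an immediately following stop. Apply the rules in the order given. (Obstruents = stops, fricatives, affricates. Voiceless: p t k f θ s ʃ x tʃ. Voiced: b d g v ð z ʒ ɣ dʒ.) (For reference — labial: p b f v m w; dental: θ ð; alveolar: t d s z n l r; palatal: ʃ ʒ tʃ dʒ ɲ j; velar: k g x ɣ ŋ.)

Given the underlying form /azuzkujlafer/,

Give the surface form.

[azuskujlafer]

Rule 1: /z/ before /k/ (voiceless) → [s]
After rule 1: azuskujlafer
Rule 2: no segment meets the rule's conditions; no change.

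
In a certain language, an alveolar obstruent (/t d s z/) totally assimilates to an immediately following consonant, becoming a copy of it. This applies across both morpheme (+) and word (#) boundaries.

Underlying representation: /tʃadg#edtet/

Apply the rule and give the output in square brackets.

/d/ before /g/ → [g] (total assimilation)
/d/ before /t/ → [t] (total assimilation)

[tʃagg#ettet]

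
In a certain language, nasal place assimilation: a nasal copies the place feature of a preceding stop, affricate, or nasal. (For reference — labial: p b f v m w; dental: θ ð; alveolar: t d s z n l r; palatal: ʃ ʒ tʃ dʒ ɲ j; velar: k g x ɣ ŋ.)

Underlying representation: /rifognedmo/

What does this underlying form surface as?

[rifogŋedno]

/n/ after /g/ (velar) → [ŋ]
/m/ after /d/ (alveolar) → [n]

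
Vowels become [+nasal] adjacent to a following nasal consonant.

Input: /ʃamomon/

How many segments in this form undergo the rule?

/a/ before nasal /m/ → [ã]
/o/ before nasal /m/ → [õ]
/o/ before nasal /n/ → [õ]
3 segments change.

3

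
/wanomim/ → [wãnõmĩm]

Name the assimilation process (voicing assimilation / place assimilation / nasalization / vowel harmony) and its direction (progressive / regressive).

/a/→[ã] /o/→[õ] /i/→[ĩ].
Each target copies a feature from the following segment, so the direction is regressive.

nasalization, regressive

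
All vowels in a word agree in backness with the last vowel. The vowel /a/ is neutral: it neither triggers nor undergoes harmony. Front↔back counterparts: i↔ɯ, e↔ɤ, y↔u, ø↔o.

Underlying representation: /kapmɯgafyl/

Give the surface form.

/ɯ/ harmonizes with /y/ ([-back]) → [i]

[kapmigafyl]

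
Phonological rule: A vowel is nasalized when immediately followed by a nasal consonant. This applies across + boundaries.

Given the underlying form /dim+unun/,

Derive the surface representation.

/i/ before nasal /m/ → [ĩ]
/u/ before nasal /n/ → [ũ]
/u/ before nasal /n/ → [ũ]

[dĩm+ũnũn]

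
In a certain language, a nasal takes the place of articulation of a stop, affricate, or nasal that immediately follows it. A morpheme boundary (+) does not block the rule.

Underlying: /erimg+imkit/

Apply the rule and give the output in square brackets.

/m/ before /g/ (velar) → [ŋ]
/m/ before /k/ (velar) → [ŋ]

[eriŋg+iŋkit]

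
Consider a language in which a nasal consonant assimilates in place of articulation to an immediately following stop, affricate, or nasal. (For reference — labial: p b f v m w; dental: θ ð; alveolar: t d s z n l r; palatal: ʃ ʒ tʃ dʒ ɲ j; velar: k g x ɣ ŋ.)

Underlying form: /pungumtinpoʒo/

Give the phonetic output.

/n/ before /g/ (velar) → [ŋ]
/m/ before /t/ (alveolar) → [n]
/n/ before /p/ (labial) → [m]

[puŋguntimpoʒo]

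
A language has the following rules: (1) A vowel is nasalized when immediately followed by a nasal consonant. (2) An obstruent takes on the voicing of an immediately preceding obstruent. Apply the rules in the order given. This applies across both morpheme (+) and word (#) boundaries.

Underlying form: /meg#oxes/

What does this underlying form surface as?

[meg#oxes]

Rule 1: no segment meets the rule's conditions; no change.
After rule 1: meg#oxes
Rule 2: no segment meets the rule's conditions; no change.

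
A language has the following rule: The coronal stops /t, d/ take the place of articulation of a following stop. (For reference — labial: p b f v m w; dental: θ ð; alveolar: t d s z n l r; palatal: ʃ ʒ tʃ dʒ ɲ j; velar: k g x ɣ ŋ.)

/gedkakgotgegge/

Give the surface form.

[gegkakgokgegge]

/d/ before /k/ (velar) → [g]
/t/ before /g/ (velar) → [k]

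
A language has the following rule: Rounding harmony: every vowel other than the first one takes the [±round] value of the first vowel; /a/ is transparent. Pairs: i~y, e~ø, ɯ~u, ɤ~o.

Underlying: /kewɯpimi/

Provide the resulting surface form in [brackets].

[kewɯpimi]

no segment meets the rule's conditions; no change.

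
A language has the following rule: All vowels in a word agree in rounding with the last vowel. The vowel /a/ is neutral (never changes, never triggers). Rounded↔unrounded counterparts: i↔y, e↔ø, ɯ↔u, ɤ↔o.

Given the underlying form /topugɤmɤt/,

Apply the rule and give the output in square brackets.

/o/ harmonizes with /ɤ/ ([-round]) → [ɤ]
/u/ harmonizes with /ɤ/ ([-round]) → [ɯ]

[tɤpɯgɤmɤt]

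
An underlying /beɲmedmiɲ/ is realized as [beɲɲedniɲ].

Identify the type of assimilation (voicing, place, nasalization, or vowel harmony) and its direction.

/m/→[ɲ] /m/→[n].
Each target copies a feature from the preceding segment, so the direction is progressive.

place assimilation, progressive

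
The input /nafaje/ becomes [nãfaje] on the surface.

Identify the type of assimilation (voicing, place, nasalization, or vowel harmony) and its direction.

nasalization, progressive

/a/→[ã].
Each target copies a feature from the preceding segment, so the direction is progressive.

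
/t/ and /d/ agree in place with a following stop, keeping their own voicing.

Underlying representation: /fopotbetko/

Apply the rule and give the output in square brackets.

/t/ before /b/ (labial) → [p]
/t/ before /k/ (velar) → [k]

[fopopbekko]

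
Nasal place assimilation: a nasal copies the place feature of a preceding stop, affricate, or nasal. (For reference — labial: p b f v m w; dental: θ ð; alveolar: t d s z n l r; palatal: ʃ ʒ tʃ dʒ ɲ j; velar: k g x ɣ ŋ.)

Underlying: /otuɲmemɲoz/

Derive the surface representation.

/m/ after /ɲ/ (palatal) → [ɲ]
/ɲ/ after /m/ (labial) → [m]

[otuɲɲemmoz]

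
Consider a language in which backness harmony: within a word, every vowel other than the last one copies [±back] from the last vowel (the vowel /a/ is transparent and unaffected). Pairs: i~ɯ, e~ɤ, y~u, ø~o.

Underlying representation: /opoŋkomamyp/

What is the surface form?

[øpøŋkømamyp]

/o/ harmonizes with /y/ ([-back]) → [ø]
/o/ harmonizes with /y/ ([-back]) → [ø]
/o/ harmonizes with /y/ ([-back]) → [ø]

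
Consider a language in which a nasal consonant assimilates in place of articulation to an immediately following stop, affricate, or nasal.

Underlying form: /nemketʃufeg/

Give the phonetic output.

/m/ before /k/ (velar) → [ŋ]

[neŋketʃufeg]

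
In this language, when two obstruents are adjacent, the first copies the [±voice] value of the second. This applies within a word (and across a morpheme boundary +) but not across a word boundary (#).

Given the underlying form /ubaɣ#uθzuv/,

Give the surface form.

/θ/ before /z/ (voiced) → [ð]

[ubaɣ#uðzuv]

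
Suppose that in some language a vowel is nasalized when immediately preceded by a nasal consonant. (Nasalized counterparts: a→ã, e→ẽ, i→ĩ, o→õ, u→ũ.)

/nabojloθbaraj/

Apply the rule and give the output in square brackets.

/a/ after nasal /n/ → [ã]

[nãbojloθbaraj]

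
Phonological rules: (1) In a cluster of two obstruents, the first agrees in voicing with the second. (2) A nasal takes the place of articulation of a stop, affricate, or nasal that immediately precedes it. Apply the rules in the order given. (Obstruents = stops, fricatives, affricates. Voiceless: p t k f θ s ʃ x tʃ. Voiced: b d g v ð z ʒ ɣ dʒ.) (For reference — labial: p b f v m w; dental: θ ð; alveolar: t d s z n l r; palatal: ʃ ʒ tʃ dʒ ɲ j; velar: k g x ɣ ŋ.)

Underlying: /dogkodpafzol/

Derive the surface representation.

Rule 1: /g/ before /k/ (voiceless) → [k]
Rule 1: /d/ before /p/ (voiceless) → [t]
Rule 1: /f/ before /z/ (voiced) → [v]
After rule 1: dokkotpavzol
Rule 2: no segment meets the rule's conditions; no change.

[dokkotpavzol]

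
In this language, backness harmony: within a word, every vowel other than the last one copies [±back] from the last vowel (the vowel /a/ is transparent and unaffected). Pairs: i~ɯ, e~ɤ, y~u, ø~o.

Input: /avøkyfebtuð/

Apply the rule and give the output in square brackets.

/ø/ harmonizes with /u/ ([+back]) → [o]
/y/ harmonizes with /u/ ([+back]) → [u]
/e/ harmonizes with /u/ ([+back]) → [ɤ]

[avokufɤbtuð]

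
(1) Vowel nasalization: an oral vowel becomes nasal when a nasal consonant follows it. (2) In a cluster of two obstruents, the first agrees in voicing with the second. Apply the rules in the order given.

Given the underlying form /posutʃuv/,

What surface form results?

[posutʃuv]

Rule 1: no segment meets the rule's conditions; no change.
After rule 1: posutʃuv
Rule 2: no segment meets the rule's conditions; no change.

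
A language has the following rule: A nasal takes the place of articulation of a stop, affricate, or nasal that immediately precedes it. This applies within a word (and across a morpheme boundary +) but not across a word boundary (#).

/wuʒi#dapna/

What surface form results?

[wuʒi#dapma]

/n/ after /p/ (labial) → [m]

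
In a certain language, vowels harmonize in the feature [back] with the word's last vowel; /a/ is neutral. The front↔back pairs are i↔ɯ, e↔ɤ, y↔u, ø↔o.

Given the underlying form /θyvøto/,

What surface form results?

/y/ harmonizes with /o/ ([+back]) → [u]
/ø/ harmonizes with /o/ ([+back]) → [o]

[θuvoto]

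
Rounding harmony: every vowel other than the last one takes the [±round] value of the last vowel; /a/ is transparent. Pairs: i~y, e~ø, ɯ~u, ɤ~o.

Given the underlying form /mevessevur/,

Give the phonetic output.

/e/ harmonizes with /u/ ([+round]) → [ø]
/e/ harmonizes with /u/ ([+round]) → [ø]
/e/ harmonizes with /u/ ([+round]) → [ø]

[møvøssøvur]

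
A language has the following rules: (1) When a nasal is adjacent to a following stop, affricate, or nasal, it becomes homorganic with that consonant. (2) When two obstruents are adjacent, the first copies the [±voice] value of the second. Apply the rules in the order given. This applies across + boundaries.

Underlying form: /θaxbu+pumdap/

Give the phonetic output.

Rule 1: /m/ before /d/ (alveolar) → [n]
After rule 1: θaxbu+pundap
Rule 2: /x/ before /b/ (voiced) → [ɣ]

[θaɣbu+pundap]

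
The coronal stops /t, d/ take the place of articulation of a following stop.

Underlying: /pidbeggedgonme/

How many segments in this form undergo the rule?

2

/d/ before /b/ (labial) → [b]
/d/ before /g/ (velar) → [g]
2 segments change.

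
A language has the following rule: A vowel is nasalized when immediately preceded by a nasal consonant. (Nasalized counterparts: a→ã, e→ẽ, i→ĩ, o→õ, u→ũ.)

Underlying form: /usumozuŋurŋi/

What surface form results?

[usumõzuŋũrŋĩ]

/o/ after nasal /m/ → [õ]
/u/ after nasal /ŋ/ → [ũ]
/i/ after nasal /ŋ/ → [ĩ]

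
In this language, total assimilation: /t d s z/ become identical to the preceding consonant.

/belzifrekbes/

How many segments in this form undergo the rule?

/z/ after /l/ → [l] (total assimilation)
1 segment changes.

1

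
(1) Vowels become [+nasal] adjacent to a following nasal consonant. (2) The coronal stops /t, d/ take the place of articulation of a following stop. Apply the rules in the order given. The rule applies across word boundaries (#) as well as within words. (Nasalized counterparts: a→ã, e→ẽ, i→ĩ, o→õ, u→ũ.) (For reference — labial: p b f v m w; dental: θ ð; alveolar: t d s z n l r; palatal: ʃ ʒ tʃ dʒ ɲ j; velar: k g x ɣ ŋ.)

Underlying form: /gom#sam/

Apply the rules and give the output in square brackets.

Rule 1: /o/ before nasal /m/ → [õ]
Rule 1: /a/ before nasal /m/ → [ã]
After rule 1: gõm#sãm
Rule 2: no segment meets the rule's conditions; no change.

[gõm#sãm]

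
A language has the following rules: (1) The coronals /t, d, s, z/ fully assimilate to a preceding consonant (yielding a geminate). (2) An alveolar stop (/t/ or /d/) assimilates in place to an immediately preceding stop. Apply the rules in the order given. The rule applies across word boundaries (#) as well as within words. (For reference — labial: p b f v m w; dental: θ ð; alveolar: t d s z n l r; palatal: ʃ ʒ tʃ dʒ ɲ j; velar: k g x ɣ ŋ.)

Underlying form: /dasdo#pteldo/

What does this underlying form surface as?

[dasso#ppello]

Rule 1: /d/ after /s/ → [s] (total assimilation)
Rule 1: /t/ after /p/ → [p] (total assimilation)
Rule 1: /d/ after /l/ → [l] (total assimilation)
After rule 1: dasso#ppello
Rule 2: no segment meets the rule's conditions; no change.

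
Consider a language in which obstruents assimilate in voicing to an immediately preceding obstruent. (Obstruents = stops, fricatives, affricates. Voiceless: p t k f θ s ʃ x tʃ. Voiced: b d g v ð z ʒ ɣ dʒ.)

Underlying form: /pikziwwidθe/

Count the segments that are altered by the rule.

/z/ after /k/ (voiceless) → [s]
/θ/ after /d/ (voiced) → [ð]
2 segments change.

2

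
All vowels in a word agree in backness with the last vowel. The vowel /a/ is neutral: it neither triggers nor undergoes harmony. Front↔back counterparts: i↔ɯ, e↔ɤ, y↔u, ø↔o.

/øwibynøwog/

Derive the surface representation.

/ø/ harmonizes with /o/ ([+back]) → [o]
/i/ harmonizes with /o/ ([+back]) → [ɯ]
/y/ harmonizes with /o/ ([+back]) → [u]
/ø/ harmonizes with /o/ ([+back]) → [o]

[owɯbunowog]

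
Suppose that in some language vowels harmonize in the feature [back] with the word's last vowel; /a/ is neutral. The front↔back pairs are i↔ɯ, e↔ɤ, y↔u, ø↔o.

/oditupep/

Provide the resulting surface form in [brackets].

/o/ harmonizes with /e/ ([-back]) → [ø]
/u/ harmonizes with /e/ ([-back]) → [y]

[øditypep]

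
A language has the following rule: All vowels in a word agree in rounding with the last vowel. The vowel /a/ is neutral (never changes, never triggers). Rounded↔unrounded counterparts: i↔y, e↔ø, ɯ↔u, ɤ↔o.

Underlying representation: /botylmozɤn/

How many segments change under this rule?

3

/o/ harmonizes with /ɤ/ ([-round]) → [ɤ]
/y/ harmonizes with /ɤ/ ([-round]) → [i]
/o/ harmonizes with /ɤ/ ([-round]) → [ɤ]
3 segments change.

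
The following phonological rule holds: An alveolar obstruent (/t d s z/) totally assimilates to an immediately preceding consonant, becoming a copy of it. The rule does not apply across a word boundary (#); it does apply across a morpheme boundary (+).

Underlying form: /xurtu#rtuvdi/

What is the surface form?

[xurru#rruvvi]

/t/ after /r/ → [r] (total assimilation)
/t/ after /r/ → [r] (total assimilation)
/d/ after /v/ → [v] (total assimilation)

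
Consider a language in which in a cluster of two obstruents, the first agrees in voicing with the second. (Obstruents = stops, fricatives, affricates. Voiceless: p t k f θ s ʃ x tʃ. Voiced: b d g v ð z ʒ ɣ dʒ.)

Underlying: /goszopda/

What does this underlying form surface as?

/s/ before /z/ (voiced) → [z]
/p/ before /d/ (voiced) → [b]

[gozzobda]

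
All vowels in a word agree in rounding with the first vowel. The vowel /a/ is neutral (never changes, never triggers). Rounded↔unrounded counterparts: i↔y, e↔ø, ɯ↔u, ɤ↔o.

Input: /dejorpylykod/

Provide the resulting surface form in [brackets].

[dejɤrpilikɤd]

/o/ harmonizes with /e/ ([-round]) → [ɤ]
/y/ harmonizes with /e/ ([-round]) → [i]
/y/ harmonizes with /e/ ([-round]) → [i]
/o/ harmonizes with /e/ ([-round]) → [ɤ]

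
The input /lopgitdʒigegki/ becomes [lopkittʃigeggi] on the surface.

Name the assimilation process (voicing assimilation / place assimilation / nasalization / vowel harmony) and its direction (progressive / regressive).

/g/→[k] /dʒ/→[tʃ] /k/→[g].
Each target copies a feature from the preceding segment, so the direction is progressive.

voicing assimilation, progressive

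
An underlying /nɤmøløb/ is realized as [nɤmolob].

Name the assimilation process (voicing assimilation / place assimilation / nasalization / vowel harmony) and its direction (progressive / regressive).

/ø/→[o] /ø/→[o].
Vowels agree with the first vowel, so the harmony is progressive.

vowel harmony, progressive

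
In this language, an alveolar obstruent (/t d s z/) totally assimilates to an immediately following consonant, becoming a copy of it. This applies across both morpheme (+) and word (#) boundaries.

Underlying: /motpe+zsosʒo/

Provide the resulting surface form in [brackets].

/t/ before /p/ → [p] (total assimilation)
/z/ before /s/ → [s] (total assimilation)
/s/ before /ʒ/ → [ʒ] (total assimilation)

[moppe+ssoʒʒo]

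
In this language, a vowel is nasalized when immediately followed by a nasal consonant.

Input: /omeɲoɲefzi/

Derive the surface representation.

/o/ before nasal /m/ → [õ]
/e/ before nasal /ɲ/ → [ẽ]
/o/ before nasal /ɲ/ → [õ]

[õmẽɲõɲefzi]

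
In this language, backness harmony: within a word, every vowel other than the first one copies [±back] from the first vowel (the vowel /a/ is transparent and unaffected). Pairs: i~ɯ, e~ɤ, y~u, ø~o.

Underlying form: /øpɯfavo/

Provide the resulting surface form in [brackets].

[øpifavø]

/ɯ/ harmonizes with /ø/ ([-back]) → [i]
/o/ harmonizes with /ø/ ([-back]) → [ø]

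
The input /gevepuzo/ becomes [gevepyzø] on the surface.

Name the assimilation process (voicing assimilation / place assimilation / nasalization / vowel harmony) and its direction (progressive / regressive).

/u/→[y] /o/→[ø].
Vowels agree with the first vowel, so the harmony is progressive.

vowel harmony, progressive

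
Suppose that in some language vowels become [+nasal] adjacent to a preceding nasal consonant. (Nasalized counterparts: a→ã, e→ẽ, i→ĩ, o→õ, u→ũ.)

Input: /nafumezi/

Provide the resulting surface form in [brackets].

/a/ after nasal /n/ → [ã]
/e/ after nasal /m/ → [ẽ]

[nãfumẽzi]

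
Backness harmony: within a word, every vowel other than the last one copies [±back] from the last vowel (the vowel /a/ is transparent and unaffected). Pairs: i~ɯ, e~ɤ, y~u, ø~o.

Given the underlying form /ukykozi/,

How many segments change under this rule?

2

/u/ harmonizes with /i/ ([-back]) → [y]
/o/ harmonizes with /i/ ([-back]) → [ø]
2 segments change.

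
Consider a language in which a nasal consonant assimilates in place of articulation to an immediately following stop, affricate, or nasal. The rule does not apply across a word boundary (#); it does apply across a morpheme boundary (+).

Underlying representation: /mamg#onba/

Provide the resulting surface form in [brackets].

[maŋg#omba]

/m/ before /g/ (velar) → [ŋ]
/n/ before /b/ (labial) → [m]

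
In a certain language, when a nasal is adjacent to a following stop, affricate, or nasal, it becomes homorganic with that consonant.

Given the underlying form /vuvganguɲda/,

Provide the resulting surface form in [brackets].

[vuvgaŋgunda]

/n/ before /g/ (velar) → [ŋ]
/ɲ/ before /d/ (alveolar) → [n]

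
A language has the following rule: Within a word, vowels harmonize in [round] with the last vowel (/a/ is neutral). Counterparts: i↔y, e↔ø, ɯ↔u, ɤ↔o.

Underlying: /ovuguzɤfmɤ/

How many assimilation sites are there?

/o/ harmonizes with /ɤ/ ([-round]) → [ɤ]
/u/ harmonizes with /ɤ/ ([-round]) → [ɯ]
/u/ harmonizes with /ɤ/ ([-round]) → [ɯ]
3 segments change.

3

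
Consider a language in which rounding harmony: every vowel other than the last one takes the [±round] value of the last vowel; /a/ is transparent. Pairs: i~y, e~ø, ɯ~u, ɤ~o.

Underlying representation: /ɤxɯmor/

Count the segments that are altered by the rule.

2

/ɤ/ harmonizes with /o/ ([+round]) → [o]
/ɯ/ harmonizes with /o/ ([+round]) → [u]
2 segments change.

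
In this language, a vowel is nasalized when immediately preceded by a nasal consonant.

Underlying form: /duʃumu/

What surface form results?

/u/ after nasal /m/ → [ũ]

[duʃumũ]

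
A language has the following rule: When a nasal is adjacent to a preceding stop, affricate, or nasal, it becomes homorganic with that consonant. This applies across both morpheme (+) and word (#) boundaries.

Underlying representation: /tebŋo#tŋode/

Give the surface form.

/ŋ/ after /b/ (labial) → [m]
/ŋ/ after /t/ (alveolar) → [n]

[tebmo#tnode]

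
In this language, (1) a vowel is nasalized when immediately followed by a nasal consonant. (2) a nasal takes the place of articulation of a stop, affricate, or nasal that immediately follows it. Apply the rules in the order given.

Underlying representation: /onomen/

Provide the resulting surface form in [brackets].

Rule 1: /o/ before nasal /n/ → [õ]
Rule 1: /o/ before nasal /m/ → [õ]
Rule 1: /e/ before nasal /n/ → [ẽ]
After rule 1: õnõmẽn
Rule 2: no segment meets the rule's conditions; no change.

[õnõmẽn]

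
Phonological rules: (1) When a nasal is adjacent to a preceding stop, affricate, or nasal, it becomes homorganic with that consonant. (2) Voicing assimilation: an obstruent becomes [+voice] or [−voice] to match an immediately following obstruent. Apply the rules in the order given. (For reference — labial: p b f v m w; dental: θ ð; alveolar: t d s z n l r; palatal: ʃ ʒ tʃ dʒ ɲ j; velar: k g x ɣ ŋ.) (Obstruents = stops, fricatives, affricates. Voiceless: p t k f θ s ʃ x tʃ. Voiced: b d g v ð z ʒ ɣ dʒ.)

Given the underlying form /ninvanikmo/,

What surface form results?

Rule 1: /m/ after /k/ (velar) → [ŋ]
After rule 1: ninvanikŋo
Rule 2: no segment meets the rule's conditions; no change.

[ninvanikŋo]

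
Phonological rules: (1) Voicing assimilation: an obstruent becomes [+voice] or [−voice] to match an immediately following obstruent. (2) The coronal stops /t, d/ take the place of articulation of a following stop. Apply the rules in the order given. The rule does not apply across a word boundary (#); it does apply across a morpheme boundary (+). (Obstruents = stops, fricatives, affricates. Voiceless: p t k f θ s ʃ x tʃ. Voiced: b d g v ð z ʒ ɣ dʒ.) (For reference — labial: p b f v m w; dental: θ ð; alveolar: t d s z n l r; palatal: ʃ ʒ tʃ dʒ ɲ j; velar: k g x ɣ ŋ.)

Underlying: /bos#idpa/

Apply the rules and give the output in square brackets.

Rule 1: /d/ before /p/ (voiceless) → [t]
After rule 1: bos#itpa
Rule 2: /t/ before /p/ (labial) → [p]

[bos#ippa]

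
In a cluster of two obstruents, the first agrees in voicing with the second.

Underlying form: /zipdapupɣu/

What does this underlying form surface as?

/p/ before /d/ (voiced) → [b]
/p/ before /ɣ/ (voiced) → [b]

[zibdapubɣu]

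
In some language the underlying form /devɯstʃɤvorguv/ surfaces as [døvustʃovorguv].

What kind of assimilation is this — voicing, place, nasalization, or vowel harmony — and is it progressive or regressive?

vowel harmony, regressive

/e/→[ø] /ɯ/→[u] /ɤ/→[o].
Vowels agree with the last vowel, so the harmony is regressive.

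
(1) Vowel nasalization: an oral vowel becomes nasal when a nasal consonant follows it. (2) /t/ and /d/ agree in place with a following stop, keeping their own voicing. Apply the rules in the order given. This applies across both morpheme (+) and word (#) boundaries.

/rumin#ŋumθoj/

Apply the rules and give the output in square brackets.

Rule 1: /u/ before nasal /m/ → [ũ]
Rule 1: /i/ before nasal /n/ → [ĩ]
Rule 1: /u/ before nasal /m/ → [ũ]
After rule 1: rũmĩn#ŋũmθoj
Rule 2: no segment meets the rule's conditions; no change.

[rũmĩn#ŋũmθoj]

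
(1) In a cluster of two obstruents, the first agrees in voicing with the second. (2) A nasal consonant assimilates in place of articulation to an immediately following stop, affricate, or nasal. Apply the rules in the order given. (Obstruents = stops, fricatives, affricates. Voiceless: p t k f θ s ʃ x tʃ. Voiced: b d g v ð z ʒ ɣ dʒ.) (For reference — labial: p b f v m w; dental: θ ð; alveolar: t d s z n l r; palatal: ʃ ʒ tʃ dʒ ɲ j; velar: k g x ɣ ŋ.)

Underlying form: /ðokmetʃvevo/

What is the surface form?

[ðokmedʒvevo]

Rule 1: /tʃ/ before /v/ (voiced) → [dʒ]
After rule 1: ðokmedʒvevo
Rule 2: no segment meets the rule's conditions; no change.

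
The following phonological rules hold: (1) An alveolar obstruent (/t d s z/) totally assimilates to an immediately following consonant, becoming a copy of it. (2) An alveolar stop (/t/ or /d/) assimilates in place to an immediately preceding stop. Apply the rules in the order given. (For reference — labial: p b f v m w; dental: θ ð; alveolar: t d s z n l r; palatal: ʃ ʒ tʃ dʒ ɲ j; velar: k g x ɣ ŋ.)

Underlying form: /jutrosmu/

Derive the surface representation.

Rule 1: /t/ before /r/ → [r] (total assimilation)
Rule 1: /s/ before /m/ → [m] (total assimilation)
After rule 1: jurrommu
Rule 2: no segment meets the rule's conditions; no change.

[jurrommu]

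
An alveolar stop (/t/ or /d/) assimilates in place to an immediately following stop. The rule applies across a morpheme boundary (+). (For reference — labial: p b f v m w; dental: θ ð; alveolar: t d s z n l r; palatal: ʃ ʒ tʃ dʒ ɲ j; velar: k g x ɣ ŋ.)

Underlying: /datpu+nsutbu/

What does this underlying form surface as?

[dappu+nsupbu]

/t/ before /p/ (labial) → [p]
/t/ before /b/ (labial) → [p]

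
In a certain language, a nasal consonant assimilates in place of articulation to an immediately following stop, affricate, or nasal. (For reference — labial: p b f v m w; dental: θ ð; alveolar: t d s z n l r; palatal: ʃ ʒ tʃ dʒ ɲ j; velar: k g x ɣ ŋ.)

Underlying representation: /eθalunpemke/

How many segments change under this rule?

/n/ before /p/ (labial) → [m]
/m/ before /k/ (velar) → [ŋ]
2 segments change.

2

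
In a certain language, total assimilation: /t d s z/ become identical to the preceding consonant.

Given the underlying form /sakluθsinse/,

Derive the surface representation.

/s/ after /θ/ → [θ] (total assimilation)
/s/ after /n/ → [n] (total assimilation)

[sakluθθinne]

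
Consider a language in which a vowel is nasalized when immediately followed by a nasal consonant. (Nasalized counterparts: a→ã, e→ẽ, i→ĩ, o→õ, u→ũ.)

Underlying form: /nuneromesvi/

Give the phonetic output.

/u/ before nasal /n/ → [ũ]
/o/ before nasal /m/ → [õ]

[nũnerõmesvi]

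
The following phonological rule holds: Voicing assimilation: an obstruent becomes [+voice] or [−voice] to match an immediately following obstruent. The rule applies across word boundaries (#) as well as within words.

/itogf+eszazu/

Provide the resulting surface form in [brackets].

[itokf+ezzazu]

/g/ before /f/ (voiceless) → [k]
/s/ before /z/ (voiced) → [z]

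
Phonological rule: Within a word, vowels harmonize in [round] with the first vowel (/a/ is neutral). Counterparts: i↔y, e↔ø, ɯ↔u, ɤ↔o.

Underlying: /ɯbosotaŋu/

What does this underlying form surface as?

[ɯbɤsɤtaŋɯ]

/o/ harmonizes with /ɯ/ ([-round]) → [ɤ]
/o/ harmonizes with /ɯ/ ([-round]) → [ɤ]
/u/ harmonizes with /ɯ/ ([-round]) → [ɯ]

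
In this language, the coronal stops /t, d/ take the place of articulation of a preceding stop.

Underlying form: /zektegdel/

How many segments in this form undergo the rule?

2

/t/ after /k/ (velar) → [k]
/d/ after /g/ (velar) → [g]
2 segments change.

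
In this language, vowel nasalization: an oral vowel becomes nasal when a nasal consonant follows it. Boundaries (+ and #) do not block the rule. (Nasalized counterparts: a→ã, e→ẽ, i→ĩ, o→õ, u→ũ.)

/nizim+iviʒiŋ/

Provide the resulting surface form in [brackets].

[nizĩm+iviʒĩŋ]

/i/ before nasal /m/ → [ĩ]
/i/ before nasal /ŋ/ → [ĩ]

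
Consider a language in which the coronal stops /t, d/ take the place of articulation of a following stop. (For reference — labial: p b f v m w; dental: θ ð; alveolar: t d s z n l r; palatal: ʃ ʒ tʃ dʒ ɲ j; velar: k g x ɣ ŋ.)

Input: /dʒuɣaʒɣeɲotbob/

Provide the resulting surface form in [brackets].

/t/ before /b/ (labial) → [p]

[dʒuɣaʒɣeɲopbob]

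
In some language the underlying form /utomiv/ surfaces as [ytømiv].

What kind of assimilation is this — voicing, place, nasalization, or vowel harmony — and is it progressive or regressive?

vowel harmony, regressive

/u/→[y] /o/→[ø].
Vowels agree with the last vowel, so the harmony is regressive.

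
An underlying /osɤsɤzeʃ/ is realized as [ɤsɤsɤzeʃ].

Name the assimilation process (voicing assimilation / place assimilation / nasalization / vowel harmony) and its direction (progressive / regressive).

/o/→[ɤ].
Vowels agree with the last vowel, so the harmony is regressive.

vowel harmony, regressive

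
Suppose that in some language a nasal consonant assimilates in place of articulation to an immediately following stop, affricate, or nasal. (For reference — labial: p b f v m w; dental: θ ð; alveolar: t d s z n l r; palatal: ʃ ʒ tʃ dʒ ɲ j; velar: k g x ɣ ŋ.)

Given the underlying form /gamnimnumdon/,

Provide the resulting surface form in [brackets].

/m/ before /n/ (alveolar) → [n]
/m/ before /n/ (alveolar) → [n]
/m/ before /d/ (alveolar) → [n]

[ganninnundon]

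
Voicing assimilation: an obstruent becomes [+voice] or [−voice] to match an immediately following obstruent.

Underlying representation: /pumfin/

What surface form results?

no segment meets the rule's conditions; no change.

[pumfin]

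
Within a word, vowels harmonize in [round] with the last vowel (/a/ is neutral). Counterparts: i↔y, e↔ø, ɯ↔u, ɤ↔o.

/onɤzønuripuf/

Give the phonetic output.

[onozønurypuf]

/ɤ/ harmonizes with /u/ ([+round]) → [o]
/i/ harmonizes with /u/ ([+round]) → [y]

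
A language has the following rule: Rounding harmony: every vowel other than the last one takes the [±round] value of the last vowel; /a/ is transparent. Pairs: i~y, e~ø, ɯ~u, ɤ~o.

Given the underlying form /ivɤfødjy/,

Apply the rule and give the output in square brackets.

[yvofødjy]

/i/ harmonizes with /y/ ([+round]) → [y]
/ɤ/ harmonizes with /y/ ([+round]) → [o]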